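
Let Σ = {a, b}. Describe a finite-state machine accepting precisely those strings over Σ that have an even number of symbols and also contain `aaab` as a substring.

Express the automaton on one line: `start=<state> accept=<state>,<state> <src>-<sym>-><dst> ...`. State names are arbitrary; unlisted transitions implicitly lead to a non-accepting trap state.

Build one automaton per condition and run them in lockstep. One (2 states) tracks the input length modulo 2; the other (5 states) tracks whether and how much of `aaab` has been seen. Each combined state is a pair, one component from each; accept when both components accept.
10 states suffice.
        a   b  
>  s0   s1  s2 
   s1   s3  s0 
   s2   s4  s0 
   s3   s5  s2 
   s4   s6  s2 
   s5   s7  s8 
   s6   s7  s0 
   s7   s5  s9 
 * s8   s9  s9 
   s9   s8  s8 
(> = start, * = accepting)

start=s0 accept=s8 s0-a->s1 s0-b->s2 s1-a->s3 s1-b->s0 s2-a->s4 s2-b->s0 s3-a->s5 s3-b->s2 s4-a->s6 s4-b->s2 s5-a->s7 s5-b->s8 s6-a->s7 s6-b->s0 s7-a->s5 s7-b->s9 s8-a->s9 s8-b->s9 s9-a->s8 s9-b->s8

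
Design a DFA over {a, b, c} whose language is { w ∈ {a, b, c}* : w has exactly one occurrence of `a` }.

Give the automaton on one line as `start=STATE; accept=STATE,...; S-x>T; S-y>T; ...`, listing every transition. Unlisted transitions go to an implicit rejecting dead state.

start=s0; accept=s1; s0-a>s1; s0-b>s0; s0-c>s0; s1-a>s2; s1-b>s1; s1-c>s1; s2-a>s2; s2-b>s2; s2-c>s2

Count `a`s, saturating at 2: state s0 means no `a` yet, s1 means one `a` seen, s2 means more than one. Each `a` increments (capped at s2); other symbols loop. Accept from {s1}.
With 3 states:
        a   b   c  
>  s0   s1  s0  s0 
 * s1   s2  s1  s1 
   s2   s2  s2  s2 
(> = start, * = accepting)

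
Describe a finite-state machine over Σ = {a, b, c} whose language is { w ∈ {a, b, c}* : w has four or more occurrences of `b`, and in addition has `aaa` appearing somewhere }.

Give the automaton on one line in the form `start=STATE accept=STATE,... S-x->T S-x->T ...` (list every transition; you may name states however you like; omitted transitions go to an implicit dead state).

Build one automaton per condition and run them in lockstep. One (6 states) tracks the count of `b`s, saturating at 5; the other (4 states) tracks whether and how much of `aaa` has been seen. Each combined state is a pair, one component from each; accept when both components accept. After merging equivalent states the machine shrinks.
A 20-state machine:
          a    b    c  
>  q0     q1   q2   q0 
   q1     q3   q2   q0 
   q2     q4   q5   q2 
   q3     q6   q2   q0 
   q4     q7   q5   q2 
   q5     q8   q9   q5 
   q6     q6  q10   q6 
   q7    q10   q5   q2 
   q8    q11   q9   q5 
   q9    q12  q13   q9 
   q10   q10  q14  q10 
   q11   q14   q9   q5 
   q12   q15  q13   q9 
   q13   q16  q13  q13 
   q14   q14  q17  q14 
   q15   q17  q13   q9 
   q16   q18  q13  q13 
   q17   q17  q19  q17 
   q18   q19  q13  q13 
 * q19   q19  q19  q19 
(> = start, * = accepting)

start=q0 accept=q19 q0-a->q1 q0-b->q2 q0-c->q0 q1-a->q3 q1-b->q2 q1-c->q0 q2-a->q4 q2-b->q5 q2-c->q2 q3-a->q6 q3-b->q2 q3-c->q0 q4-a->q7 q4-b->q5 q4-c->q2 q5-a->q8 q5-b->q9 q5-c->q5 q6-a->q6 q6-b->q10 q6-c->q6 q7-a->q10 q7-b->q5 q7-c->q2 q8-a->q11 q8-b->q9 q8-c->q5 q9-a->q12 q9-b->q13 q9-c->q9 q10-a->q10 q10-b->q14 q10-c->q10 q11-a->q14 q11-b->q9 q11-c->q5 q12-a->q15 q12-b->q13 q12-c->q9 q13-a->q16 q13-b->q13 q13-c->q13 q14-a->q14 q14-b->q17 q14-c->q14 q15-a->q17 q15-b->q13 q15-c->q9 q16-a->q18 q16-b->q13 q16-c->q13 q17-a->q17 q17-b->q19 q17-c->q17 q18-a->q19 q18-b->q13 q18-c->q13 q19-a->q19 q19-b->q19 q19-c->q19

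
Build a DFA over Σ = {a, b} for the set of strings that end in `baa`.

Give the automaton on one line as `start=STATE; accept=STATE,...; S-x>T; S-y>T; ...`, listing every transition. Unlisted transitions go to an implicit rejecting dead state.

start=S0; accept=S3; S0-a>S0; S0-b>S1; S1-a>S2; S1-b>S1; S2-a>S3; S2-b>S1; S3-a>S0; S3-b>S1

Remember how much of `baa` the current input suffix matches. State S0 means no match yet; S1 means the last symbol is `b`; S2 means the last 2 symbols are `ba`; S3 means the last 3 symbols are `baa`. Only S3 accepts. On a mismatch, fall back to the longest proper suffix that is still a prefix of `baa`.
A 4-state machine:
        a   b  
>  S0   S0  S1 
   S1   S2  S1 
   S2   S3  S1 
 * S3   S0  S1 
(> = start, * = accepting)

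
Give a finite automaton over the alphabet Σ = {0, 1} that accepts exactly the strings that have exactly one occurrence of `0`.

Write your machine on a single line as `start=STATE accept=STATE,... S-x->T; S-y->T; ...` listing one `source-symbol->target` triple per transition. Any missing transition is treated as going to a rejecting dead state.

start=q0; accept=q1; q0-0->q1; q0-1->q0; q1-0->q2; q1-1->q1; q2-0->q2; q2-1->q2

Only the number of `0`s matters, and only up to 2. Make a chain q0 → q1 → q2 advanced by each `0` (with q2 absorbing); every other symbol self-loops. The accepting set is {q1}.
3 states suffice.
        0   1  
>  q0   q1  q0 
 * q1   q2  q1 
   q2   q2  q2 
(> = start, * = accepting)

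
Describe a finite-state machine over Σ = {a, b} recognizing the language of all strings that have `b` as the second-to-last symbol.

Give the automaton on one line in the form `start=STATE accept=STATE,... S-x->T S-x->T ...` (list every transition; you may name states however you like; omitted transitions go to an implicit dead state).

start=q0 accept=q5,q6 q0-a->q1 q0-b->q2 q1-a->q3 q1-b->q4 q2-a->q5 q2-b->q6 q3-a->q3 q3-b->q4 q4-a->q5 q4-b->q6 q5-a->q3 q5-b->q4 q6-a->q5 q6-b->q6

A DFA must remember the last 2 symbols (since which symbol is second-to-last isn't known until the input ends). Use one state per possible window of the last ≤2 symbols; accept from those whose window starts with `b`.
        a   b  
>  q0   q1  q2 
   q1   q3  q4 
   q2   q5  q6 
   q3   q3  q4 
   q4   q5  q6 
 * q5   q3  q4 
 * q6   q5  q6 
(> = start, * = accepting)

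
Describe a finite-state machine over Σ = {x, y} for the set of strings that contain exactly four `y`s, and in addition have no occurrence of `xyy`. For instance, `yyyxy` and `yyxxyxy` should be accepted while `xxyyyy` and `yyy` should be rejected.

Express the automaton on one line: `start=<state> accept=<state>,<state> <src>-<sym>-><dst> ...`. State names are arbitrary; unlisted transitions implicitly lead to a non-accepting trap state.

start=q0 accept=q11 q0-x->q1 q0-y->q2 q1-x->q1 q1-y->q3 q2-x->q4 q2-y->q5 q3-x->q4 q3-y->q6 q4-x->q4 q4-y->q7 q5-x->q8 q5-y->q9 q6-x->q6 q6-y->q6 q7-x->q8 q7-y->q6 q8-x->q8 q8-y->q10 q9-x->q9 q9-y->q11 q10-x->q9 q10-y->q6 q11-x->q11 q11-y->q6

Run two small machines in parallel and take their product. The first has 6 states tracking the count of `y`s, saturating at 5; the second has 4 states tracking partial matches of the forbidden pattern `xyy`. A product state is a pair (one from each), accepting exactly when both do. After merging equivalent states the machine shrinks.
A 12-state machine:
          x    y  
>  q0     q1   q2 
   q1     q1   q3 
   q2     q4   q5 
   q3     q4   q6 
   q4     q4   q7 
   q5     q8   q9 
   q6     q6   q6 
   q7     q8   q6 
   q8     q8  q10 
   q9     q9  q11 
   q10    q9   q6 
 * q11   q11   q6 
(> = start, * = accepting)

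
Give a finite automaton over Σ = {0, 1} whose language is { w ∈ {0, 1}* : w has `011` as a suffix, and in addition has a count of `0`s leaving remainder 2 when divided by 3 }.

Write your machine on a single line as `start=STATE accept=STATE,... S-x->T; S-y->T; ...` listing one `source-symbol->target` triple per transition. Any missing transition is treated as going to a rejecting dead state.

start=q0; accept=q4; q0-0->q1; q0-1->q0; q1-0->q2; q1-1->q1; q2-0->q0; q2-1->q3; q3-0->q0; q3-1->q4; q4-0->q0; q4-1->q5; q5-0->q0; q5-1->q5

Build one automaton per condition and run them in lockstep. One (4 states) tracks how much of the suffix `011` has currently been matched; the other (3 states) tracks the count of `0`s modulo 3. Each combined state is a pair, one component from each; accept when both components accept. Minimizing collapses redundant product states.
A 6-state machine:
        0   1  
>  q0   q1  q0 
   q1   q2  q1 
   q2   q0  q3 
   q3   q0  q4 
 * q4   q0  q5 
   q5   q0  q5 
(> = start, * = accepting)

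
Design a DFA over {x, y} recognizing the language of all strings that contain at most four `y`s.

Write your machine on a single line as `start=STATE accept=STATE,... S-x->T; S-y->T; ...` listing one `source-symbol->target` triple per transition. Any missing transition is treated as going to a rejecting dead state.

start=s0; accept=s0,s1,s2,s3,s4; s0-x->s0; s0-y->s1; s1-x->s1; s1-y->s2; s2-x->s2; s2-y->s3; s3-x->s3; s3-y->s4; s4-x->s4; s4-y->s5; s5-x->s5; s5-y->s5

Only the number of `y`s matters, and only up to 5. Make a chain s0 → s1 → s2 → s3 → s4 → s5 advanced by each `y` (with s5 absorbing); every other symbol self-loops. The accepting set is {s0, s1, s2, s3, s4}.
With 6 states:
        x   y  
>* s0   s0  s1 
 * s1   s1  s2 
 * s2   s2  s3 
 * s3   s3  s4 
 * s4   s4  s5 
   s5   s5  s5 
(> = start, * = accepting)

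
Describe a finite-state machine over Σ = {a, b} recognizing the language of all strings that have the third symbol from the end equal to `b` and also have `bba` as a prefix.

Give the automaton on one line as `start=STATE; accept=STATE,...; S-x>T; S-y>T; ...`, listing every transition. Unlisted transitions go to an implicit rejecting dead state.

start=S0; accept=S13,S16,S17,S22; S0-a>S1; S0-b>S2; S1-a>S3; S1-b>S4; S2-a>S5; S2-b>S6; S3-a>S7; S3-b>S8; S4-a>S9; S4-b>S10; S5-a>S11; S5-b>S12; S6-a>S13; S6-b>S14; S7-a>S7; S7-b>S8; S8-a>S9; S8-b>S10; S9-a>S11; S9-b>S12; S10-a>S15; S10-b>S14; S11-a>S7; S11-b>S8; S12-a>S9; S12-b>S10; S13-a>S16; S13-b>S17; S14-a>S15; S14-b>S14; S15-a>S11; S15-b>S12; S16-a>S18; S16-b>S19; S17-a>S20; S17-b>S21; S18-a>S18; S18-b>S19; S19-a>S20; S19-b>S21; S20-a>S16; S20-b>S17; S21-a>S13; S21-b>S22; S22-a>S13; S22-b>S22

Run two small machines in parallel and take their product. The first has 15 states tracking the last 3 symbols read; the second has 5 states tracking whether the input so far still matches the prefix `bba`. A product state is a pair (one from each), accepting exactly when both do.
23 states suffice.
          a    b  
>  S0     S1   S2 
   S1     S3   S4 
   S2     S5   S6 
   S3     S7   S8 
   S4     S9  S10 
   S5    S11  S12 
   S6    S13  S14 
   S7     S7   S8 
   S8     S9  S10 
   S9    S11  S12 
   S10   S15  S14 
   S11    S7   S8 
   S12    S9  S10 
 * S13   S16  S17 
   S14   S15  S14 
   S15   S11  S12 
 * S16   S18  S19 
 * S17   S20  S21 
   S18   S18  S19 
   S19   S20  S21 
   S20   S16  S17 
   S21   S13  S22 
 * S22   S13  S22 
(> = start, * = accepting)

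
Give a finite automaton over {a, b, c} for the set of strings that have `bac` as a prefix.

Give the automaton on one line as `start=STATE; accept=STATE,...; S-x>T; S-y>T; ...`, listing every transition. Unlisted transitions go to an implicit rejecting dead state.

Walk along `bac` while the input agrees: from s0 take `b` to s1, and so on. Any deviation drops to the rejecting sink s4. Once s3 is reached the prefix is confirmed and every continuation is accepted.
A 5-state machine:
        a   b   c  
>  s0   s4  s1  s4 
   s1   s2  s4  s4 
   s2   s4  s4  s3 
 * s3   s3  s3  s3 
   s4   s4  s4  s4 
(> = start, * = accepting)

start=s0; accept=s3; s0-a>s4; s0-b>s1; s0-c>s4; s1-a>s2; s1-b>s4; s1-c>s4; s2-a>s4; s2-b>s4; s2-c>s3; s3-a>s3; s3-b>s3; s3-c>s3; s4-a>s4; s4-b>s4; s4-c>s4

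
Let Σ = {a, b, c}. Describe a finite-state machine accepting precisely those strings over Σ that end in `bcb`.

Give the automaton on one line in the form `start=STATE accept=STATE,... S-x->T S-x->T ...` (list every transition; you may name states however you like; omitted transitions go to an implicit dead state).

start=S0 accept=S3 S0-a->S0 S0-b->S1 S0-c->S0 S1-a->S0 S1-b->S1 S1-c->S2 S2-a->S0 S2-b->S3 S2-c->S0 S3-a->S0 S3-b->S1 S3-c->S2

Remember how much of `bcb` the current input suffix matches. State S0 means no match yet; S1 means the last symbol is `b`; S2 means the last 2 symbols are `bc`; S3 means the last 3 symbols are `bcb`. Only S3 accepts. On a mismatch, fall back to the longest proper suffix that is still a prefix of `bcb`.
With 4 states:
        a   b   c  
>  S0   S0  S1  S0 
   S1   S0  S1  S2 
   S2   S0  S3  S0 
 * S3   S0  S1  S2 
(> = start, * = accepting)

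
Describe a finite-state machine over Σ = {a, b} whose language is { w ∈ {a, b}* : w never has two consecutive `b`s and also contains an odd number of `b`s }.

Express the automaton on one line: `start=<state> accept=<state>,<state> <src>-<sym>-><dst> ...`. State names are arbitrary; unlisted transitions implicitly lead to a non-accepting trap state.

start=S0 accept=S1,S2 S0-a->S0 S0-b->S1 S1-a->S2 S1-b->S3 S2-a->S2 S2-b->S4 S3-a->S3 S3-b->S3 S4-a->S0 S4-b->S3

Handle the two conditions separately and then intersect. One (3 states) tracks partial matches of the forbidden pattern `bb`; the other (2 states) tracks the count of `b`s modulo 2. Each combined state is a pair, one component from each; accept when both components accept. Minimizing collapses redundant product states.
With 5 states:
        a   b  
>  S0   S0  S1 
 * S1   S2  S3 
 * S2   S2  S4 
   S3   S3  S3 
   S4   S0  S3 
(> = start, * = accepting)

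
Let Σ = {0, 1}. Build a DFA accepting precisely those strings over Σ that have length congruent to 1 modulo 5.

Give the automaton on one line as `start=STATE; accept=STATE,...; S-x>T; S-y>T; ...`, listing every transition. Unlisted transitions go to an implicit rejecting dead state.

Count input length modulo 5: every symbol advances one step around the cycle q0 → q1 → q2 → q3 → q4 → q0. Accept at q1.
With 5 states:
        0   1  
>  q0   q1  q1 
 * q1   q2  q2 
   q2   q3  q3 
   q3   q4  q4 
   q4   q0  q0 
(> = start, * = accepting)

start=q0; accept=q1; q0-0>q1; q0-1>q1; q1-0>q2; q1-1>q2; q2-0>q3; q2-1>q3; q3-0>q4; q3-1>q4; q4-0>q0; q4-1>q0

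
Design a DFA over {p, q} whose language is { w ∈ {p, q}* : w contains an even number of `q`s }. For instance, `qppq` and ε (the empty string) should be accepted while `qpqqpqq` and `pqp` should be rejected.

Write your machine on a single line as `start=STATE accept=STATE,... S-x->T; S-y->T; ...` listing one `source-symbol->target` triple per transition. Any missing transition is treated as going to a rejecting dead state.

The only thing that matters is how many `q`s have appeared, reduced mod 2. Use one state per residue: s0 for 0, …, s1 for 1. Reading `q` moves to the next residue; anything else stays put. s0 is accepting.
        p   q  
>* s0   s0  s1 
   s1   s1  s0 
(> = start, * = accepting)

start=s0; accept=s0; s0-p->s0; s0-q->s1; s1-p->s1; s1-q->s0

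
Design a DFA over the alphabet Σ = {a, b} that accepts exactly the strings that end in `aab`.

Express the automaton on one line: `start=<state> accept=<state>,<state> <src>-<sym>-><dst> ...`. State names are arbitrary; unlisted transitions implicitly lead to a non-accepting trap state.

Remember how much of `aab` the current input suffix matches. State q0 means no match yet; q1 means the last symbol is `a`; q2 means the last 2 symbols are `aa`; q3 means the last 3 symbols are `aab`. Only q3 accepts. On a mismatch, fall back to the longest proper suffix that is still a prefix of `aab`.
        a   b  
>  q0   q1  q0 
   q1   q2  q0 
   q2   q2  q3 
 * q3   q1  q0 
(> = start, * = accepting)

start=q0 accept=q3 q0-a->q1 q0-b->q0 q1-a->q2 q1-b->q0 q2-a->q2 q2-b->q3 q3-a->q1 q3-b->q0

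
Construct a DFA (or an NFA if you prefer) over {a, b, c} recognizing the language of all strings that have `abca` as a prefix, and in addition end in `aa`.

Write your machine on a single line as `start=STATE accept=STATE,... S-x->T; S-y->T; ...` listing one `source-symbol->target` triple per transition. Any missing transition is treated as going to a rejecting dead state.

Run two small machines in parallel and take their product. The first has 6 states tracking whether the input so far still matches the prefix `abca`; the second has 3 states tracking how much of the suffix `aa` has currently been matched. A product state is a pair (one from each), accepting exactly when both do. After merging equivalent states the machine shrinks.
With 8 states:
        a   b   c  
>  q0   q1  q2  q2 
   q1   q2  q3  q2 
   q2   q2  q2  q2 
   q3   q2  q2  q4 
   q4   q5  q2  q2 
   q5   q6  q7  q7 
 * q6   q6  q7  q7 
   q7   q5  q7  q7 
(> = start, * = accepting)

start=q0; accept=q6; q0-a->q1; q0-b->q2; q0-c->q2; q1-a->q2; q1-b->q3; q1-c->q2; q2-a->q2; q2-b->q2; q2-c->q2; q3-a->q2; q3-b->q2; q3-c->q4; q4-a->q5; q4-b->q2; q4-c->q2; q5-a->q6; q5-b->q7; q5-c->q7; q6-a->q6; q6-b->q7; q6-c->q7; q7-a->q5; q7-b->q7; q7-c->q7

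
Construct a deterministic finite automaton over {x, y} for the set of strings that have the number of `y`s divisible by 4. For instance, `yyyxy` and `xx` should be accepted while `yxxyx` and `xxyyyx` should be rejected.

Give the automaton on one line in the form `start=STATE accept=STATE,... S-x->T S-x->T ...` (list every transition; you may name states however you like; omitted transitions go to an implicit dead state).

start=s0 accept=s0 s0-x->s0 s0-y->s1 s1-x->s1 s1-y->s2 s2-x->s2 s2-y->s3 s3-x->s3 s3-y->s0

Keep the running count of `y`s modulo 4: each `y` advances along the cycle s0 → s1 → s2 → s3 → s0 while other symbols loop. Accept at s0.
        x   y  
>* s0   s0  s1 
   s1   s1  s2 
   s2   s2  s3 
   s3   s3  s0 
(> = start, * = accepting)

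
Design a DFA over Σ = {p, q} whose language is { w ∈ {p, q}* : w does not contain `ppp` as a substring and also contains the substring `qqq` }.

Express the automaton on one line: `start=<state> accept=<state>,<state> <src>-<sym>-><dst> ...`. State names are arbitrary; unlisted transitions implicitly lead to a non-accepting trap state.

Handle the two conditions separately and then intersect. The first has 4 states tracking partial matches of the forbidden pattern `ppp`; the second has 4 states tracking whether and how much of `qqq` has been seen. A product state is a pair (one from each), accepting exactly when both do. Minimizing collapses redundant product states.
9 states suffice.
       p  q 
>  A   B  C 
   B   D  C 
   C   B  E 
   D   F  C 
   E   B  G 
   F   F  F 
 * G   H  G 
 * H   I  G 
 * I   F  G 
(> = start, * = accepting)

start=A accept=G,H,I A-p->B A-q->C B-p->D B-q->C C-p->B C-q->E D-p->F D-q->C E-p->B E-q->G F-p->F F-q->F G-p->H G-q->G H-p->I H-q->G I-p->F I-q->G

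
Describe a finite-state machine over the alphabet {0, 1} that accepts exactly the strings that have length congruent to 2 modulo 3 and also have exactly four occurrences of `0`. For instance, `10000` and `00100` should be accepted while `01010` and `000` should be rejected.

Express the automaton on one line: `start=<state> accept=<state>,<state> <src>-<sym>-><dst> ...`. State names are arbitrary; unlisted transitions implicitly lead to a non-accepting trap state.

start=q0 accept=q13 q0-0->q1 q0-1->q2 q1-0->q3 q1-1->q4 q2-0->q4 q2-1->q5 q3-0->q6 q3-1->q7 q4-0->q7 q4-1->q8 q5-0->q8 q5-1->q0 q6-0->q9 q6-1->q10 q7-0->q10 q7-1->q11 q8-0->q11 q8-1->q1 q9-0->q12 q9-1->q13 q10-0->q13 q10-1->q14 q11-0->q14 q11-1->q3 q12-0->q15 q12-1->q15 q13-0->q15 q13-1->q16 q14-0->q16 q14-1->q6 q15-0->q17 q15-1->q17 q16-0->q17 q16-1->q9 q17-0->q12 q17-1->q12

Handle the two conditions separately and then intersect. The first has 3 states tracking the input length modulo 3; the second has 6 states tracking the count of `0`s, saturating at 5. A product state is a pair (one from each), accepting exactly when both do.
With 18 states:
          0    1  
>  q0     q1   q2 
   q1     q3   q4 
   q2     q4   q5 
   q3     q6   q7 
   q4     q7   q8 
   q5     q8   q0 
   q6     q9  q10 
   q7    q10  q11 
   q8    q11   q1 
   q9    q12  q13 
   q10   q13  q14 
   q11   q14   q3 
   q12   q15  q15 
 * q13   q15  q16 
   q14   q16   q6 
   q15   q17  q17 
   q16   q17   q9 
   q17   q12  q12 
(> = start, * = accepting)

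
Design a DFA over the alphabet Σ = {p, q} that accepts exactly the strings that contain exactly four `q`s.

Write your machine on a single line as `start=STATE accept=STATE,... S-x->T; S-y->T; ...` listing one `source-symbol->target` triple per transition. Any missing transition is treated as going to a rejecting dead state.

Count `q`s, saturating at 5: states s0 through s4 mean 0 through 4 `q`s seen; s5 means more than 4. Each `q` increments (capped at s5); other symbols loop. Accept from {s4}.
A 6-state machine:
        p   q  
>  s0   s0  s1 
   s1   s1  s2 
   s2   s2  s3 
   s3   s3  s4 
 * s4   s4  s5 
   s5   s5  s5 
(> = start, * = accepting)

start=s0; accept=s4; s0-p->s0; s0-q->s1; s1-p->s1; s1-q->s2; s2-p->s2; s2-q->s3; s3-p->s3; s3-q->s4; s4-p->s4; s4-q->s5; s5-p->s5; s5-q->s5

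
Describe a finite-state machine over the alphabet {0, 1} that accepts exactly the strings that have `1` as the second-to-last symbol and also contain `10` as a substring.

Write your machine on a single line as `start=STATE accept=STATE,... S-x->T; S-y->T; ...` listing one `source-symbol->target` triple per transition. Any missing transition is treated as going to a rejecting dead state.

start=q0; accept=q5,q9; q0-0->q1; q0-1->q2; q1-0->q3; q1-1->q4; q2-0->q5; q2-1->q6; q3-0->q3; q3-1->q4; q4-0->q5; q4-1->q6; q5-0->q7; q5-1->q8; q6-0->q5; q6-1->q6; q7-0->q7; q7-1->q8; q8-0->q5; q8-1->q9; q9-0->q5; q9-1->q9

Handle the two conditions separately and then intersect. One (7 states) tracks the last 2 symbols read; the other (3 states) tracks whether and how much of `10` has been seen. Each combined state is a pair, one component from each; accept when both components accept.
        0   1  
>  q0   q1  q2 
   q1   q3  q4 
   q2   q5  q6 
   q3   q3  q4 
   q4   q5  q6 
 * q5   q7  q8 
   q6   q5  q6 
   q7   q7  q8 
   q8   q5  q9 
 * q9   q5  q9 
(> = start, * = accepting)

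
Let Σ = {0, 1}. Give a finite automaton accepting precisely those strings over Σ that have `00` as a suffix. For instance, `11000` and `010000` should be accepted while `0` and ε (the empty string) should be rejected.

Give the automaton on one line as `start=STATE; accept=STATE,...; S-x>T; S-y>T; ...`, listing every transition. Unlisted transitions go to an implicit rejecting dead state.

Let each state record the length of the longest suffix of the input read so far that is also a prefix of `00`. S1 means the last symbol is `0`; S2 means the last 2 symbols are `00`. Accept only at S2, where the string currently ends in `00`.
A 3-state machine:
        0   1  
>  S0   S1  S0 
   S1   S2  S0 
 * S2   S2  S0 
(> = start, * = accepting)

start=S0; accept=S2; S0-0>S1; S0-1>S0; S1-0>S2; S1-1>S0; S2-0>S2; S2-1>S0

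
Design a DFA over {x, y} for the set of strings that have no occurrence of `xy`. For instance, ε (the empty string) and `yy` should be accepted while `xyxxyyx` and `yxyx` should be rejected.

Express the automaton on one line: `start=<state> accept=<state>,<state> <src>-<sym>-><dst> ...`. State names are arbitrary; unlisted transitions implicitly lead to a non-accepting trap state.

Track partial matches of the forbidden pattern `xy`. State s2 is a dead state reached once `xy` has occurred; every other state accepts. s0 means no part of `xy` is currently matched.
With 3 states:
        x   y  
>* s0   s1  s0 
 * s1   s1  s2 
   s2   s2  s2 
(> = start, * = accepting)

start=s0 accept=s0,s1 s0-x->s1 s0-y->s0 s1-x->s1 s1-y->s2 s2-x->s2 s2-y->s2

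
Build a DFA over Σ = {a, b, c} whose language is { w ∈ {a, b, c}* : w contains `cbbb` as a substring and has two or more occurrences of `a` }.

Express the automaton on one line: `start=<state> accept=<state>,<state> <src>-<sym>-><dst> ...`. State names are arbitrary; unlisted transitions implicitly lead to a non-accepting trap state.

Handle the two conditions separately and then intersect. One (5 states) tracks whether and how much of `cbbb` has been seen; the other (4 states) tracks the count of `a`s, saturating at 3. Each combined state is a pair, one component from each; accept when both components accept. Minimizing collapses redundant product states.
15 states suffice.
          a    b    c  
>  S0     S1   S0   S2 
   S1     S3   S1   S4 
   S2     S1   S5   S2 
   S3     S3   S3   S6 
   S4     S3   S7   S4 
   S5     S1   S8   S2 
   S6     S3   S9   S6 
   S7     S3  S10   S4 
   S8     S1  S11   S2 
   S9     S3  S12   S6 
   S10    S3  S13   S4 
   S11   S13  S11  S11 
   S12    S3  S14   S6 
   S13   S14  S13  S13 
 * S14   S14  S14  S14 
(> = start, * = accepting)

start=S0 accept=S14 S0-a->S1 S0-b->S0 S0-c->S2 S1-a->S3 S1-b->S1 S1-c->S4 S2-a->S1 S2-b->S5 S2-c->S2 S3-a->S3 S3-b->S3 S3-c->S6 S4-a->S3 S4-b->S7 S4-c->S4 S5-a->S1 S5-b->S8 S5-c->S2 S6-a->S3 S6-b->S9 S6-c->S6 S7-a->S3 S7-b->S10 S7-c->S4 S8-a->S1 S8-b->S11 S8-c->S2 S9-a->S3 S9-b->S12 S9-c->S6 S10-a->S3 S10-b->S13 S10-c->S4 S11-a->S13 S11-b->S11 S11-c->S11 S12-a->S3 S12-b->S14 S12-c->S6 S13-a->S14 S13-b->S13 S13-c->S13 S14-a->S14 S14-b->S14 S14-c->S14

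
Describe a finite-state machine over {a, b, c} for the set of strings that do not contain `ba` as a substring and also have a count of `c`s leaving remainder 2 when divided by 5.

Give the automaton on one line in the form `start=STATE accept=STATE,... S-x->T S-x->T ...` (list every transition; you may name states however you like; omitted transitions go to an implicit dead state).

start=S0 accept=S5,S6 S0-a->S0 S0-b->S1 S0-c->S2 S1-a->S3 S1-b->S1 S1-c->S2 S2-a->S2 S2-b->S4 S2-c->S5 S3-a->S3 S3-b->S3 S3-c->S3 S4-a->S3 S4-b->S4 S4-c->S5 S5-a->S5 S5-b->S6 S5-c->S7 S6-a->S3 S6-b->S6 S6-c->S7 S7-a->S7 S7-b->S8 S7-c->S9 S8-a->S3 S8-b->S8 S8-c->S9 S9-a->S9 S9-b->S10 S9-c->S0 S10-a->S3 S10-b->S10 S10-c->S0

Handle the two conditions separately and then intersect. One (3 states) tracks partial matches of the forbidden pattern `ba`; the other (5 states) tracks the count of `c`s modulo 5. Each combined state is a pair, one component from each; accept when both components accept. Minimizing collapses redundant product states.
11 states suffice.
          a    b    c  
>  S0     S0   S1   S2 
   S1     S3   S1   S2 
   S2     S2   S4   S5 
   S3     S3   S3   S3 
   S4     S3   S4   S5 
 * S5     S5   S6   S7 
 * S6     S3   S6   S7 
   S7     S7   S8   S9 
   S8     S3   S8   S9 
   S9     S9  S10   S0 
   S10    S3  S10   S0 
(> = start, * = accepting)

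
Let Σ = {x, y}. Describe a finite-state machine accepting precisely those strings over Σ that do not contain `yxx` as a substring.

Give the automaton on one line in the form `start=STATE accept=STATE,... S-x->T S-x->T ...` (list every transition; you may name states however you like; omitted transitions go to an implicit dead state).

Track partial matches of the forbidden pattern `yxx`. State s3 is a dead state reached once `yxx` has occurred; every other state accepts. s0 means no part of `yxx` is currently matched.
4 states suffice.
        x   y  
>* s0   s0  s1 
 * s1   s2  s1 
 * s2   s3  s1 
   s3   s3  s3 
(> = start, * = accepting)

start=s0 accept=s0,s1,s2 s0-x->s0 s0-y->s1 s1-x->s2 s1-y->s1 s2-x->s3 s2-y->s1 s3-x->s3 s3-y->s3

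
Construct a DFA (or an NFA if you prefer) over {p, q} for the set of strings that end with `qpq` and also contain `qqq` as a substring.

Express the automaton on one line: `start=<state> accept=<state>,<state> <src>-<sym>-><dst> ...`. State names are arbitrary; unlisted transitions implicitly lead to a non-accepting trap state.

Build one automaton per condition and run them in lockstep. One (4 states) tracks how much of the suffix `qpq` has currently been matched; the other (4 states) tracks whether and how much of `qqq` has been seen. Each combined state is a pair, one component from each; accept when both components accept. After merging equivalent states the machine shrinks.
7 states suffice.
        p   q  
>  s0   s0  s1 
   s1   s0  s2 
   s2   s0  s3 
   s3   s4  s3 
   s4   s5  s6 
   s5   s5  s3 
 * s6   s4  s3 
(> = start, * = accepting)

start=s0 accept=s6 s0-p->s0 s0-q->s1 s1-p->s0 s1-q->s2 s2-p->s0 s2-q->s3 s3-p->s4 s3-q->s3 s4-p->s5 s4-q->s6 s5-p->s5 s5-q->s3 s6-p->s4 s6-q->s3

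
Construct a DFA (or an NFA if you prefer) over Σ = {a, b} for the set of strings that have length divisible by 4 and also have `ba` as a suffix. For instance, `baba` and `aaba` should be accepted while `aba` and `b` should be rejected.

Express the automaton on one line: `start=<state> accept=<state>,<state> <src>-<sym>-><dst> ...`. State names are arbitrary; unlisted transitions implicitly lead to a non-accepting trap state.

Handle the two conditions separately and then intersect. The first has 4 states tracking the input length modulo 4; the second has 3 states tracking how much of the suffix `ba` has currently been matched. A product state is a pair (one from each), accepting exactly when both do. After merging equivalent states the machine shrinks.
6 states suffice.
        a   b  
>  s0   s1  s1 
   s1   s2  s2 
   s2   s3  s4 
   s3   s0  s0 
   s4   s5  s0 
 * s5   s1  s1 
(> = start, * = accepting)

start=s0 accept=s5 s0-a->s1 s0-b->s1 s1-a->s2 s1-b->s2 s2-a->s3 s2-b->s4 s3-a->s0 s3-b->s0 s4-a->s5 s4-b->s0 s5-a->s1 s5-b->s1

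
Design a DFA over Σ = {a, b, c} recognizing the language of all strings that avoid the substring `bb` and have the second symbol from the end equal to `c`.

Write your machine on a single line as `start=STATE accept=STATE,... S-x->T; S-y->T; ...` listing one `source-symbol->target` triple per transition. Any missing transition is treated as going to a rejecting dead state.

start=S0; accept=S10,S11,S12; S0-a->S1; S0-b->S2; S0-c->S3; S1-a->S4; S1-b->S5; S1-c->S6; S2-a->S7; S2-b->S8; S2-c->S9; S3-a->S10; S3-b->S11; S3-c->S12; S4-a->S4; S4-b->S5; S4-c->S6; S5-a->S7; S5-b->S8; S5-c->S9; S6-a->S10; S6-b->S11; S6-c->S12; S7-a->S4; S7-b->S5; S7-c->S6; S8-a->S13; S8-b->S8; S8-c->S14; S9-a->S10; S9-b->S11; S9-c->S12; S10-a->S4; S10-b->S5; S10-c->S6; S11-a->S7; S11-b->S8; S11-c->S9; S12-a->S10; S12-b->S11; S12-c->S12; S13-a->S15; S13-b->S16; S13-c->S17; S14-a->S18; S14-b->S19; S14-c->S20; S15-a->S15; S15-b->S16; S15-c->S17; S16-a->S13; S16-b->S8; S16-c->S14; S17-a->S18; S17-b->S19; S17-c->S20; S18-a->S15; S18-b->S16; S18-c->S17; S19-a->S13; S19-b->S8; S19-c->S14; S20-a->S18; S20-b->S19; S20-c->S20

Build one automaton per condition and run them in lockstep. One (3 states) tracks partial matches of the forbidden pattern `bb`; the other (13 states) tracks the last 2 symbols read. Each combined state is a pair, one component from each; accept when both components accept.
With 21 states:
          a    b    c  
>  S0     S1   S2   S3 
   S1     S4   S5   S6 
   S2     S7   S8   S9 
   S3    S10  S11  S12 
   S4     S4   S5   S6 
   S5     S7   S8   S9 
   S6    S10  S11  S12 
   S7     S4   S5   S6 
   S8    S13   S8  S14 
   S9    S10  S11  S12 
 * S10    S4   S5   S6 
 * S11    S7   S8   S9 
 * S12   S10  S11  S12 
   S13   S15  S16  S17 
   S14   S18  S19  S20 
   S15   S15  S16  S17 
   S16   S13   S8  S14 
   S17   S18  S19  S20 
   S18   S15  S16  S17 
   S19   S13   S8  S14 
   S20   S18  S19  S20 
(> = start, * = accepting)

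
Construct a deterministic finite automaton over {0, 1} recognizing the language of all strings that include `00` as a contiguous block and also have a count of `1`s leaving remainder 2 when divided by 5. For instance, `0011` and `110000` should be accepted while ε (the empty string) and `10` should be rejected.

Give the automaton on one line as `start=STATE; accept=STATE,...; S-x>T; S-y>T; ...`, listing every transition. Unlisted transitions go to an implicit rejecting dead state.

start=s0; accept=s9; s0-0>s1; s0-1>s2; s1-0>s3; s1-1>s2; s2-0>s4; s2-1>s5; s3-0>s3; s3-1>s6; s4-0>s6; s4-1>s5; s5-0>s7; s5-1>s8; s6-0>s6; s6-1>s9; s7-0>s9; s7-1>s8; s8-0>s10; s8-1>s11; s9-0>s9; s9-1>s12; s10-0>s12; s10-1>s11; s11-0>s13; s11-1>s0; s12-0>s12; s12-1>s14; s13-0>s14; s13-1>s0; s14-0>s14; s14-1>s3

Handle the two conditions separately and then intersect. One (3 states) tracks whether and how much of `00` has been seen; the other (5 states) tracks the count of `1`s modulo 5. Each combined state is a pair, one component from each; accept when both components accept.
A 15-state machine:
          0    1  
>  s0     s1   s2 
   s1     s3   s2 
   s2     s4   s5 
   s3     s3   s6 
   s4     s6   s5 
   s5     s7   s8 
   s6     s6   s9 
   s7     s9   s8 
   s8    s10  s11 
 * s9     s9  s12 
   s10   s12  s11 
   s11   s13   s0 
   s12   s12  s14 
   s13   s14   s0 
   s14   s14   s3 
(> = start, * = accepting)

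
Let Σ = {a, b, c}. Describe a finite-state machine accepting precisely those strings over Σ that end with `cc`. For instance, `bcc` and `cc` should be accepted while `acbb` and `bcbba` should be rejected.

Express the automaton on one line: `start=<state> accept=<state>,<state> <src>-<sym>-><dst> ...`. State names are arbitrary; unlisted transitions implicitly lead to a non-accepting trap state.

start=q0 accept=q2 q0-a->q0 q0-b->q0 q0-c->q1 q1-a->q0 q1-b->q0 q1-c->q2 q2-a->q0 q2-b->q0 q2-c->q2

Let each state record the length of the longest suffix of the input read so far that is also a prefix of `cc`. q1 means the last symbol is `c`; q2 means the last 2 symbols are `cc`. Accept only at q2, where the string currently ends in `cc`.
        a   b   c  
>  q0   q0  q0  q1 
   q1   q0  q0  q2 
 * q2   q0  q0  q2 
(> = start, * = accepting)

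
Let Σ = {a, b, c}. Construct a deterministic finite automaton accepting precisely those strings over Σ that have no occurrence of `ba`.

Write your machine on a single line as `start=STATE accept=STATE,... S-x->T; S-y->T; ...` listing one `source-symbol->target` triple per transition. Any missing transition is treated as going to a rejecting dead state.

start=q0; accept=q0,q1; q0-a->q0; q0-b->q1; q0-c->q0; q1-a->q2; q1-b->q1; q1-c->q0; q2-a->q2; q2-b->q2; q2-c->q2

Track partial matches of the forbidden pattern `ba`. State q2 is a dead state reached once `ba` has occurred; every other state accepts. q0 means no part of `ba` is currently matched.
A 3-state machine:
        a   b   c  
>* q0   q0  q1  q0 
 * q1   q2  q1  q0 
   q2   q2  q2  q2 
(> = start, * = accepting)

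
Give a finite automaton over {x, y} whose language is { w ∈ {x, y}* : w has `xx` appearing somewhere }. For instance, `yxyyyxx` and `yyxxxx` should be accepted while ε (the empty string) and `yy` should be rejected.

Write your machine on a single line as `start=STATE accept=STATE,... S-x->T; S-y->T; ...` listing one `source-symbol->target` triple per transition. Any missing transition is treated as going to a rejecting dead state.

Track how much of `xx` has been matched so far: state A is no progress, C is the absorbing accept state reached once `xx` has occurred. Intermediate states record partial matches; on a mismatch, fall back to the longest reusable overlap.
3 states suffice.
       x  y 
>  A   B  A 
   B   C  A 
 * C   C  C 
(> = start, * = accepting)

start=A; accept=C; A-x->B; A-y->A; B-x->C; B-y->A; C-x->C; C-y->C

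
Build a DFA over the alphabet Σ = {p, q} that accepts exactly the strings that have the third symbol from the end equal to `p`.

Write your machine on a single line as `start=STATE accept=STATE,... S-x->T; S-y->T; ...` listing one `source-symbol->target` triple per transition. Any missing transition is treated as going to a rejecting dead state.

start=S0; accept=S7,S8,S9,S10; S0-p->S1; S0-q->S2; S1-p->S3; S1-q->S4; S2-p->S5; S2-q->S6; S3-p->S7; S3-q->S8; S4-p->S9; S4-q->S10; S5-p->S11; S5-q->S12; S6-p->S13; S6-q->S14; S7-p->S7; S7-q->S8; S8-p->S9; S8-q->S10; S9-p->S11; S9-q->S12; S10-p->S13; S10-q->S14; S11-p->S7; S11-q->S8; S12-p->S9; S12-q->S10; S13-p->S11; S13-q->S12; S14-p->S13; S14-q->S14

A DFA must remember the last 3 symbols (since which symbol is third-to-last isn't known until the input ends). Use one state per possible window of the last ≤3 symbols; accept from those whose window starts with `p`.
With 15 states:
          p    q  
>  S0     S1   S2 
   S1     S3   S4 
   S2     S5   S6 
   S3     S7   S8 
   S4     S9  S10 
   S5    S11  S12 
   S6    S13  S14 
 * S7     S7   S8 
 * S8     S9  S10 
 * S9    S11  S12 
 * S10   S13  S14 
   S11    S7   S8 
   S12    S9  S10 
   S13   S11  S12 
   S14   S13  S14 
(> = start, * = accepting)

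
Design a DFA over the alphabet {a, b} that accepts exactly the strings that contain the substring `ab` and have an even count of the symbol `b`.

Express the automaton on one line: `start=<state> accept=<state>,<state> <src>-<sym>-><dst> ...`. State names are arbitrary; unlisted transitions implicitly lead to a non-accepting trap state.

start=s0 accept=s4 s0-a->s1 s0-b->s2 s1-a->s1 s1-b->s3 s2-a->s3 s2-b->s0 s3-a->s3 s3-b->s4 s4-a->s4 s4-b->s3

Build one automaton per condition and run them in lockstep. One (3 states) tracks whether and how much of `ab` has been seen; the other (2 states) tracks the count of `b`s modulo 2. Each combined state is a pair, one component from each; accept when both components accept. Equivalent product states are then merged.
        a   b  
>  s0   s1  s2 
   s1   s1  s3 
   s2   s3  s0 
   s3   s3  s4 
 * s4   s4  s3 
(> = start, * = accepting)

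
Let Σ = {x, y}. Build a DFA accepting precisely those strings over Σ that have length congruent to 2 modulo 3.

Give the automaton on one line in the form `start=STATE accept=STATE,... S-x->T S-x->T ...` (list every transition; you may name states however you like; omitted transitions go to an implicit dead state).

start=q0 accept=q2 q0-x->q1 q0-y->q1 q1-x->q2 q1-y->q2 q2-x->q0 q2-y->q0

Count input length modulo 3: every symbol advances one step around the cycle q0 → q1 → q2 → q0. Accept at q2.
With 3 states:
        x   y  
>  q0   q1  q1 
   q1   q2  q2 
 * q2   q0  q0 
(> = start, * = accepting)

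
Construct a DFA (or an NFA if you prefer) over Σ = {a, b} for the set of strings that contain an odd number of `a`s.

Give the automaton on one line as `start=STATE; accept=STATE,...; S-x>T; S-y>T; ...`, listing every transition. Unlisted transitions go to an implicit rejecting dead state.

start=S0; accept=S1; S0-a>S1; S0-b>S0; S1-a>S0; S1-b>S1

The only thing that matters is how many `a`s have appeared, reduced mod 2. Use one state per residue: S0 for 0, …, S1 for 1. Reading `a` moves to the next residue; anything else stays put. S1 is accepting.
        a   b  
>  S0   S1  S0 
 * S1   S0  S1 
(> = start, * = accepting)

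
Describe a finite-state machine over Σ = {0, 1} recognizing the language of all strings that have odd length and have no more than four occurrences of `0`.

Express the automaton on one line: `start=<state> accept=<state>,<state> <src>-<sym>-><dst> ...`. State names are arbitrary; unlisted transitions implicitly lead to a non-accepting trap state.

Run two small machines in parallel and take their product. The first has 2 states tracking the input length modulo 2; the second has 6 states tracking the count of `0`s, saturating at 5. A product state is a pair (one from each), accepting exactly when both do. Minimizing collapses redundant product states.
          0    1  
>  S0     S1   S2 
 * S1     S3   S4 
 * S2     S4   S0 
   S3     S5   S6 
   S4     S6   S1 
 * S5     S7   S8 
 * S6     S8   S3 
   S7     S9  S10 
   S8    S10   S5 
   S9     S9   S9 
 * S10    S9   S7 
(> = start, * = accepting)

start=S0 accept=S1,S2,S5,S6,S10 S0-0->S1 S0-1->S2 S1-0->S3 S1-1->S4 S2-0->S4 S2-1->S0 S3-0->S5 S3-1->S6 S4-0->S6 S4-1->S1 S5-0->S7 S5-1->S8 S6-0->S8 S6-1->S3 S7-0->S9 S7-1->S10 S8-0->S10 S8-1->S5 S9-0->S9 S9-1->S9 S10-0->S9 S10-1->S7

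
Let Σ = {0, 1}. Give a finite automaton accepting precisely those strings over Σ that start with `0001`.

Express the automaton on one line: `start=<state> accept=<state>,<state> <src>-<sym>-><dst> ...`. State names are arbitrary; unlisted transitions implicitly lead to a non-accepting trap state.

start=q0 accept=q4 q0-0->q1 q0-1->q5 q1-0->q2 q1-1->q5 q2-0->q3 q2-1->q5 q3-0->q5 q3-1->q4 q4-0->q4 q4-1->q4 q5-0->q5 q5-1->q5

Check the first 4 symbols one by one: q0 through q3 record how many have matched `0001` so far; any wrong symbol goes to the dead state q5. After all 4 match we enter the accepting sink q4.
        0   1  
>  q0   q1  q5 
   q1   q2  q5 
   q2   q3  q5 
   q3   q5  q4 
 * q4   q4  q4 
   q5   q5  q5 
(> = start, * = accepting)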